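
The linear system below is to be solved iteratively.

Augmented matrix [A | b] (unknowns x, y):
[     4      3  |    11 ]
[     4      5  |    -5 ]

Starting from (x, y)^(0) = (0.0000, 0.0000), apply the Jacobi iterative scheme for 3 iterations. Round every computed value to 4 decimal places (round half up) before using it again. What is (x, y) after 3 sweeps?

(5.1500, -3.8000)

Iteration 1:
  x = (11 - (3)·0.0000) / (4) = 2.7500
  y = (-5 - (4)·0.0000) / (5) = -1.0000
Iteration 2:
  x = (11 - (3)·-1.0000) / (4) = 3.5000
  y = (-5 - (4)·2.7500) / (5) = -3.2000
Iteration 3:
  x = (11 - (3)·-3.2000) / (4) = 5.1500
  y = (-5 - (4)·3.5000) / (5) = -3.8000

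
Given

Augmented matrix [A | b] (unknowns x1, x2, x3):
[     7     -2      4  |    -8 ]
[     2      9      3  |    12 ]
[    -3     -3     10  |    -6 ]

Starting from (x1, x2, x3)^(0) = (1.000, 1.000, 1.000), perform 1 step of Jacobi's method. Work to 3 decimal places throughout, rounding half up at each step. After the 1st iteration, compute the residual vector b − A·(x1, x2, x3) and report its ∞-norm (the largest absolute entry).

7.953

Iteration 1:
  x1 = (-8 - (-2)·1.000 - (4)·1.000) / (7) = -1.429
  x2 = (12 - (2)·1.000 - (3)·1.000) / (9) = 0.778
  x3 = (-6 - (-3)·1.000 - (-3)·1.000) / (10) = 0.000
Residual b − A·x = (3.559, 7.856, -7.953); ∞-norm = 7.953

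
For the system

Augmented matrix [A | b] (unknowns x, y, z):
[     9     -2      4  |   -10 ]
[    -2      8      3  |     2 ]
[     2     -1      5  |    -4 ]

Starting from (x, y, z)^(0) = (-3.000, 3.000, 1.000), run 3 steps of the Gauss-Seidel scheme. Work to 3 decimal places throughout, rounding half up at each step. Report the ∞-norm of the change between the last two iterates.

Iteration 1:
  x = (-10 - (-2)·3.000 - (4)·1.000) / (9) = -0.889
  y = (2 - (-2)·-0.889 - (3)·1.000) / (8) = -0.347
  z = (-4 - (2)·-0.889 - (-1)·-0.347) / (5) = -0.514
Iteration 2:
  x = (-10 - (-2)·-0.347 - (4)·-0.514) / (9) = -0.960
  y = (2 - (-2)·-0.960 - (3)·-0.514) / (8) = 0.203
  z = (-4 - (2)·-0.960 - (-1)·0.203) / (5) = -0.375
Iteration 3:
  x = (-10 - (-2)·0.203 - (4)·-0.375) / (9) = -0.899
  y = (2 - (-2)·-0.899 - (3)·-0.375) / (8) = 0.166
  z = (-4 - (2)·-0.899 - (-1)·0.166) / (5) = -0.407
Change: (0.061, -0.037, -0.032) → max |·| = 0.061

0.061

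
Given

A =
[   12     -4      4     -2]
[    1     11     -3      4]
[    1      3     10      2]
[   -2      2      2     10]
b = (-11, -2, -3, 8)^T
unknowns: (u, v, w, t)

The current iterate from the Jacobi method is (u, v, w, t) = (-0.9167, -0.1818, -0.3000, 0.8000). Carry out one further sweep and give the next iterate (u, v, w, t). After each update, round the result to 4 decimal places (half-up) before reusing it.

(-0.7439, -0.4712, -0.3138, 0.7130)

One sweep:
  u = (-11 - (-4)·-0.1818 - (4)·-0.3000 - (-2)·0.8000) / (12) = -0.7439
  v = (-2 - (1)·-0.9167 - (-3)·-0.3000 - (4)·0.8000) / (11) = -0.4712
  w = (-3 - (1)·-0.9167 - (3)·-0.1818 - (2)·0.8000) / (10) = -0.3138
  t = (8 - (-2)·-0.9167 - (2)·-0.1818 - (2)·-0.3000) / (10) = 0.7130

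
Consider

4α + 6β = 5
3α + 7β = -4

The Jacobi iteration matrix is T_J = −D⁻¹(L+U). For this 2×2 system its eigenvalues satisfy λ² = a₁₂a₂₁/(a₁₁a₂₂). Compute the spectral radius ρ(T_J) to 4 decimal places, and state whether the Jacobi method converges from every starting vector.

0.8018

a₁₂a₂₁/(a₁₁a₂₂) = (6)·(3) / ((4)·(7)) = 0.642857
ρ = √|0.642857| = √0.642857 = 0.8018
ρ < 1, so Jacobi converges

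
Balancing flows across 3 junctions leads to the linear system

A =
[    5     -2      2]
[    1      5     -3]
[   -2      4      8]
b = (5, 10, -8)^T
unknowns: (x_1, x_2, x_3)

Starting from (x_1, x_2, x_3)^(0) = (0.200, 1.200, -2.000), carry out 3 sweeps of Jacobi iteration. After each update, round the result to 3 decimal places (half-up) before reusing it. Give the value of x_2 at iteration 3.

1.129

Iteration 1:
  x_1 = (5 - (-2)·1.200 - (2)·-2.000) / (5) = 2.280
  x_2 = (10 - (1)·0.200 - (-3)·-2.000) / (5) = 0.760
  x_3 = (-8 - (-2)·0.200 - (4)·1.200) / (8) = -1.550
Iteration 2:
  x_1 = (5 - (-2)·0.760 - (2)·-1.550) / (5) = 1.924
  x_2 = (10 - (1)·2.280 - (-3)·-1.550) / (5) = 0.614
  x_3 = (-8 - (-2)·2.280 - (4)·0.760) / (8) = -0.810
Iteration 3:
  x_1 = (5 - (-2)·0.614 - (2)·-0.810) / (5) = 1.570
  x_2 = (10 - (1)·1.924 - (-3)·-0.810) / (5) = 1.129
  x_3 = (-8 - (-2)·1.924 - (4)·0.614) / (8) = -0.826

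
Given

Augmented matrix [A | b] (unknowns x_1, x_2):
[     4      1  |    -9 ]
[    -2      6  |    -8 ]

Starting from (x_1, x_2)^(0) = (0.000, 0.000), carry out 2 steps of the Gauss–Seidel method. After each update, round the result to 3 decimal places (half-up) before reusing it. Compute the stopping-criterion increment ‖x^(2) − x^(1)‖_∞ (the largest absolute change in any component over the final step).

Iteration 1:
  x_1 = (-9 - (1)·0.000) / (4) = -2.250
  x_2 = (-8 - (-2)·-2.250) / (6) = -2.083
Iteration 2:
  x_1 = (-9 - (1)·-2.083) / (4) = -1.729
  x_2 = (-8 - (-2)·-1.729) / (6) = -1.910
Change: (0.521, 0.173) → max |·| = 0.521

0.521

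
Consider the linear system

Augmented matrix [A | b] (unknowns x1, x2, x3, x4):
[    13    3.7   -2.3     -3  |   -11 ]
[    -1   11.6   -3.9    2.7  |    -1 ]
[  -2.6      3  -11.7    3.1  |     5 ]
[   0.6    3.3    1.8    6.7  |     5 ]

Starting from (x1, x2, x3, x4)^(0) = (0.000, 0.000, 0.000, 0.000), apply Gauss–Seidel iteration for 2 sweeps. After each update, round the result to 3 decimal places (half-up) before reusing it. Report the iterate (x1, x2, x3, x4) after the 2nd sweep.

(-0.625, -0.461, -0.148, 1.069)

Iteration 1:
  x1 = (-11 - (3.7)·0.000 - (-2.3)·0.000 - (-3)·0.000) / (13) = -0.846
  x2 = (-1 - (-1)·-0.846 - (-3.9)·0.000 - (2.7)·0.000) / (11.6) = -0.159
  x3 = (5 - (-2.6)·-0.846 - (3)·-0.159 - (3.1)·0.000) / (-11.7) = -0.280
  x4 = (5 - (0.6)·-0.846 - (3.3)·-0.159 - (1.8)·-0.280) / (6.7) = 0.976
Iteration 2:
  x1 = (-11 - (3.7)·-0.159 - (-2.3)·-0.280 - (-3)·0.976) / (13) = -0.625
  x2 = (-1 - (-1)·-0.625 - (-3.9)·-0.280 - (2.7)·0.976) / (11.6) = -0.461
  x3 = (5 - (-2.6)·-0.625 - (3)·-0.461 - (3.1)·0.976) / (-11.7) = -0.148
  x4 = (5 - (0.6)·-0.625 - (3.3)·-0.461 - (1.8)·-0.148) / (6.7) = 1.069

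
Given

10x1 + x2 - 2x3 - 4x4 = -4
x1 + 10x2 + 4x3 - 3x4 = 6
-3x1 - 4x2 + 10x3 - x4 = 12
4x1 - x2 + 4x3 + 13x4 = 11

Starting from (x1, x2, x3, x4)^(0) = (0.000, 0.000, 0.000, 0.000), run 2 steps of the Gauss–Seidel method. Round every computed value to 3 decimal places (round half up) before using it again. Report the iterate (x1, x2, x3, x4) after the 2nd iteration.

(0.046, 0.243, 1.372, 0.429)

Iteration 1:
  x1 = (-4 - (1)·0.000 - (-2)·0.000 - (-4)·0.000) / (10) = -0.400
  x2 = (6 - (1)·-0.400 - (4)·0.000 - (-3)·0.000) / (10) = 0.640
  x3 = (12 - (-3)·-0.400 - (-4)·0.640 - (-1)·0.000) / (10) = 1.336
  x4 = (11 - (4)·-0.400 - (-1)·0.640 - (4)·1.336) / (13) = 0.607
Iteration 2:
  x1 = (-4 - (1)·0.640 - (-2)·1.336 - (-4)·0.607) / (10) = 0.046
  x2 = (6 - (1)·0.046 - (4)·1.336 - (-3)·0.607) / (10) = 0.243
  x3 = (12 - (-3)·0.046 - (-4)·0.243 - (-1)·0.607) / (10) = 1.372
  x4 = (11 - (4)·0.046 - (-1)·0.243 - (4)·1.372) / (13) = 0.429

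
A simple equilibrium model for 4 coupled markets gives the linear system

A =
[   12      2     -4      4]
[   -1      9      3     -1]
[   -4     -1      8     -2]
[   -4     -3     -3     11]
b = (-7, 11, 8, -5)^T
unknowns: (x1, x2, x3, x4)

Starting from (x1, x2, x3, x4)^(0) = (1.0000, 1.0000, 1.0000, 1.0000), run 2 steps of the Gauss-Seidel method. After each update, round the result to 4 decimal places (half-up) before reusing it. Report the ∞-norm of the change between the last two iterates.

Iteration 1:
  x1 = (-7 - (2)·1.0000 - (-4)·1.0000 - (4)·1.0000) / (12) = -0.7500
  x2 = (11 - (-1)·-0.7500 - (3)·1.0000 - (-1)·1.0000) / (9) = 0.9167
  x3 = (8 - (-4)·-0.7500 - (-1)·0.9167 - (-2)·1.0000) / (8) = 0.9896
  x4 = (-5 - (-4)·-0.7500 - (-3)·0.9167 - (-3)·0.9896) / (11) = -0.2074
Iteration 2:
  x1 = (-7 - (2)·0.9167 - (-4)·0.9896 - (4)·-0.2074) / (12) = -0.3371
  x2 = (11 - (-1)·-0.3371 - (3)·0.9896 - (-1)·-0.2074) / (9) = 0.8319
  x3 = (8 - (-4)·-0.3371 - (-1)·0.8319 - (-2)·-0.2074) / (8) = 0.8836
  x4 = (-5 - (-4)·-0.3371 - (-3)·0.8319 - (-3)·0.8836) / (11) = -0.1093
Change: (0.4129, -0.0848, -0.1060, 0.0981) → max |·| = 0.4129

0.4129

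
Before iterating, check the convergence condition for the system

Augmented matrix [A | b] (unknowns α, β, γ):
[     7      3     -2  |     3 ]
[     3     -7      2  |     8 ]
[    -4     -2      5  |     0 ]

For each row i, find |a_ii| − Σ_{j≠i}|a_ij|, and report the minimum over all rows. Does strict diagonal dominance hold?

row 1: |7| − (3+2) = 2
row 2: |-7| − (3+2) = 2
row 3: |5| − (4+2) = -1
minimum over rows = -1 → not strictly diagonally dominant

-1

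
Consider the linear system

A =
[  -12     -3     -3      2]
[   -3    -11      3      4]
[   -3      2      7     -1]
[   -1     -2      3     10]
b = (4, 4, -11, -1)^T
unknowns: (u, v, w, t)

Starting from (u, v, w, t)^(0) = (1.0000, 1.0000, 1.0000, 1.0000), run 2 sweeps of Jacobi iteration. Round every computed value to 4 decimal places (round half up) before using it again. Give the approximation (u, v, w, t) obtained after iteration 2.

Iteration 1:
  u = (4 - (-3)·1.0000 - (-3)·1.0000 - (2)·1.0000) / (-12) = -0.6667
  v = (4 - (-3)·1.0000 - (3)·1.0000 - (4)·1.0000) / (-11) = 0.0000
  w = (-11 - (-3)·1.0000 - (2)·1.0000 - (-1)·1.0000) / (7) = -1.2857
  t = (-1 - (-1)·1.0000 - (-2)·1.0000 - (3)·1.0000) / (10) = -0.1000
Iteration 2:
  u = (4 - (-3)·0.0000 - (-3)·-1.2857 - (2)·-0.1000) / (-12) = -0.0286
  v = (4 - (-3)·-0.6667 - (3)·-1.2857 - (4)·-0.1000) / (-11) = -0.5688
  w = (-11 - (-3)·-0.6667 - (2)·0.0000 - (-1)·-0.1000) / (7) = -1.8714
  t = (-1 - (-1)·-0.6667 - (-2)·0.0000 - (3)·-1.2857) / (10) = 0.2190

(-0.0286, -0.5688, -1.8714, 0.2190)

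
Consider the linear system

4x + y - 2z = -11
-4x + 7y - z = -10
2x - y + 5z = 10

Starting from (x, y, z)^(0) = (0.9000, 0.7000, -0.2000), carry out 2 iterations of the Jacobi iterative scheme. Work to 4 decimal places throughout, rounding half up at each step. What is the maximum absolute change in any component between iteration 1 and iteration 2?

Iteration 1:
  x = (-11 - (1)·0.7000 - (-2)·-0.2000) / (4) = -3.0250
  y = (-10 - (-4)·0.9000 - (-1)·-0.2000) / (7) = -0.9429
  z = (10 - (2)·0.9000 - (-1)·0.7000) / (5) = 1.7800
Iteration 2:
  x = (-11 - (1)·-0.9429 - (-2)·1.7800) / (4) = -1.6243
  y = (-10 - (-4)·-3.0250 - (-1)·1.7800) / (7) = -2.9029
  z = (10 - (2)·-3.0250 - (-1)·-0.9429) / (5) = 3.0214
Change: (1.4007, -1.9600, 1.2414) → max |·| = 1.9600

1.9600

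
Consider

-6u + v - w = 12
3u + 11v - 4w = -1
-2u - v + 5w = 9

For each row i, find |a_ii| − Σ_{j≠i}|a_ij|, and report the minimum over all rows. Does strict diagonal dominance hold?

row 1: |-6| − (1+1) = 4
row 2: |11| − (3+4) = 4
row 3: |5| − (2+1) = 2
minimum over rows = 2 → strictly diagonally dominant (convergence guaranteed)

2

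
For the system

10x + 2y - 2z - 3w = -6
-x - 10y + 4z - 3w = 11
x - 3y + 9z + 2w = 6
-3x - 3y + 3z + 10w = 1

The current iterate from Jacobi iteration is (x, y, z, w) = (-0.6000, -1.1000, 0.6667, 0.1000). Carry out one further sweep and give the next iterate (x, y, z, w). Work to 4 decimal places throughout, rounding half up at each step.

One sweep:
  x = (-6 - (2)·-1.1000 - (-2)·0.6667 - (-3)·0.1000) / (10) = -0.2167
  y = (11 - (-1)·-0.6000 - (4)·0.6667 - (-3)·0.1000) / (-10) = -0.8033
  z = (6 - (1)·-0.6000 - (-3)·-1.1000 - (2)·0.1000) / (9) = 0.3444
  w = (1 - (-3)·-0.6000 - (-3)·-1.1000 - (3)·0.6667) / (10) = -0.6100

(-0.2167, -0.8033, 0.3444, -0.6100)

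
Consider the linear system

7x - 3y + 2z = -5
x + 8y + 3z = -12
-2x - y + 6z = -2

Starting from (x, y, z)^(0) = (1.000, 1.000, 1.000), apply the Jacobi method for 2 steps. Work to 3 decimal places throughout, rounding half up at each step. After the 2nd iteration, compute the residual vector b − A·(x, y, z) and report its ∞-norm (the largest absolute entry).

Iteration 1:
  x = (-5 - (-3)·1.000 - (2)·1.000) / (7) = -0.571
  y = (-12 - (1)·1.000 - (3)·1.000) / (8) = -2.000
  z = (-2 - (-2)·1.000 - (-1)·1.000) / (6) = 0.167
Iteration 2:
  x = (-5 - (-3)·-2.000 - (2)·0.167) / (7) = -1.619
  y = (-12 - (1)·-0.571 - (3)·0.167) / (8) = -1.491
  z = (-2 - (-2)·-0.571 - (-1)·-2.000) / (6) = -0.857
Residual b − A·x = (3.574, 4.118, -1.587); ∞-norm = 4.118

4.118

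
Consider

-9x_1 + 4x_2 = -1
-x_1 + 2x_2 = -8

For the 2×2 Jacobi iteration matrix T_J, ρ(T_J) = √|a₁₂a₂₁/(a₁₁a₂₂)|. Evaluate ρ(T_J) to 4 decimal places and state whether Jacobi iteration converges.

a₁₂a₂₁/(a₁₁a₂₂) = (4)·(-1) / ((-9)·(2)) = 0.222222
ρ = √|0.222222| = √0.222222 = 0.4714
ρ < 1, so Jacobi converges

0.4714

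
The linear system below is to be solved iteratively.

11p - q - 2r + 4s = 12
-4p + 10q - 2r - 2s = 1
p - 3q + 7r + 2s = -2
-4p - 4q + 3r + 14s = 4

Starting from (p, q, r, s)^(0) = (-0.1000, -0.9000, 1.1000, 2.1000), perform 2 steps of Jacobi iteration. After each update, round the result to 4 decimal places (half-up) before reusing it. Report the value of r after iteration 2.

0.0180

Iteration 1:
  p = (12 - (-1)·-0.9000 - (-2)·1.1000 - (4)·2.1000) / (11) = 0.4455
  q = (1 - (-4)·-0.1000 - (-2)·1.1000 - (-2)·2.1000) / (10) = 0.7000
  r = (-2 - (1)·-0.1000 - (-3)·-0.9000 - (2)·2.1000) / (7) = -1.2571
  s = (4 - (-4)·-0.1000 - (-4)·-0.9000 - (3)·1.1000) / (14) = -0.2357
Iteration 2:
  p = (12 - (-1)·0.7000 - (-2)·-1.2571 - (4)·-0.2357) / (11) = 1.0117
  q = (1 - (-4)·0.4455 - (-2)·-1.2571 - (-2)·-0.2357) / (10) = -0.0204
  r = (-2 - (1)·0.4455 - (-3)·0.7000 - (2)·-0.2357) / (7) = 0.0180
  s = (4 - (-4)·0.4455 - (-4)·0.7000 - (3)·-1.2571) / (14) = 0.8824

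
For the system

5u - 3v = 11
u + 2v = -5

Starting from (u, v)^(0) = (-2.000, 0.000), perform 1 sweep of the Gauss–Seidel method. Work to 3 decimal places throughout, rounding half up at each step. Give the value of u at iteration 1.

Iteration 1:
  u = (11 - (-3)·0.000) / (5) = 2.200
  v = (-5 - (1)·2.200) / (2) = -3.600

2.200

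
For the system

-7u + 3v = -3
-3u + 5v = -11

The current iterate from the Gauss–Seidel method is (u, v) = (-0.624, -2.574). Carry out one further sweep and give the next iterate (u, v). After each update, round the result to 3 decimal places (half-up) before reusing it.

One sweep:
  u = (-3 - (3)·-2.574) / (-7) = -0.675
  v = (-11 - (-3)·-0.675) / (5) = -2.605

(-0.675, -2.605)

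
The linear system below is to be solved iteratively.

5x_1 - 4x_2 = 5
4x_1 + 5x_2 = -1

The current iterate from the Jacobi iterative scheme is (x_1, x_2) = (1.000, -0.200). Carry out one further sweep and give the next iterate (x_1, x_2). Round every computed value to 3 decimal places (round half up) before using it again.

(0.840, -1.000)

One sweep:
  x_1 = (5 - (-4)·-0.200) / (5) = 0.840
  x_2 = (-1 - (4)·1.000) / (5) = -1.000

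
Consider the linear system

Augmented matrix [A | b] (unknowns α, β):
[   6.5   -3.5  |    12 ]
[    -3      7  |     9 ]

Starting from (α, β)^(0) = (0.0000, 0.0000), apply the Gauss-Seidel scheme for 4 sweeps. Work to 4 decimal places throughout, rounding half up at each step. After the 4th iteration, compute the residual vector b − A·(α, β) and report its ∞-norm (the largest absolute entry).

Iteration 1:
  α = (12 - (-3.5)·0.0000) / (6.5) = 1.8462
  β = (9 - (-3)·1.8462) / (7) = 2.0769
Iteration 2:
  α = (12 - (-3.5)·2.0769) / (6.5) = 2.9645
  β = (9 - (-3)·2.9645) / (7) = 2.5562
Iteration 3:
  α = (12 - (-3.5)·2.5562) / (6.5) = 3.2226
  β = (9 - (-3)·3.2226) / (7) = 2.6668
Iteration 4:
  α = (12 - (-3.5)·2.6668) / (6.5) = 3.2821
  β = (9 - (-3)·3.2821) / (7) = 2.6923
Residual b − A·x = (0.0894, 0.0002); ∞-norm = 0.0894

0.0894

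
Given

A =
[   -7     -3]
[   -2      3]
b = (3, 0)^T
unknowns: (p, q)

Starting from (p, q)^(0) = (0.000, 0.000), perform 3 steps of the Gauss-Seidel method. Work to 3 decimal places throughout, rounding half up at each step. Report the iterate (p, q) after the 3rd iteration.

Iteration 1:
  p = (3 - (-3)·0.000) / (-7) = -0.429
  q = (0 - (-2)·-0.429) / (3) = -0.286
Iteration 2:
  p = (3 - (-3)·-0.286) / (-7) = -0.306
  q = (0 - (-2)·-0.306) / (3) = -0.204
Iteration 3:
  p = (3 - (-3)·-0.204) / (-7) = -0.341
  q = (0 - (-2)·-0.341) / (3) = -0.227

(-0.341, -0.227)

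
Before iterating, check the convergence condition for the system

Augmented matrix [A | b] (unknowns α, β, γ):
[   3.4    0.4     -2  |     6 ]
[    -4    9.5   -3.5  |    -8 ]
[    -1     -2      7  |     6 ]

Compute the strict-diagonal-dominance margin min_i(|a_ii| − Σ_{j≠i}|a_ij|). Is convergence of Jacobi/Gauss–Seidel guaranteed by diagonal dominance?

1

row 1: |3.4| − (0.4+2) = 1
row 2: |9.5| − (4+3.5) = 2
row 3: |7| − (1+2) = 4
minimum over rows = 1 → strictly diagonally dominant (convergence guaranteed)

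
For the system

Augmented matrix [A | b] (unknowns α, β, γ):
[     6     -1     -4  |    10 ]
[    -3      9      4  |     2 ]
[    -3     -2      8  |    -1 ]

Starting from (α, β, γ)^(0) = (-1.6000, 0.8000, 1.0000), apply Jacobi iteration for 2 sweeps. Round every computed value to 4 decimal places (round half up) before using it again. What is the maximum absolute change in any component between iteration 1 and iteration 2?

Iteration 1:
  α = (10 - (-1)·0.8000 - (-4)·1.0000) / (6) = 2.4667
  β = (2 - (-3)·-1.6000 - (4)·1.0000) / (9) = -0.7556
  γ = (-1 - (-3)·-1.6000 - (-2)·0.8000) / (8) = -0.5250
Iteration 2:
  α = (10 - (-1)·-0.7556 - (-4)·-0.5250) / (6) = 1.1907
  β = (2 - (-3)·2.4667 - (4)·-0.5250) / (9) = 1.2778
  γ = (-1 - (-3)·2.4667 - (-2)·-0.7556) / (8) = 0.6111
Change: (-1.2760, 2.0334, 1.1361) → max |·| = 2.0334

2.0334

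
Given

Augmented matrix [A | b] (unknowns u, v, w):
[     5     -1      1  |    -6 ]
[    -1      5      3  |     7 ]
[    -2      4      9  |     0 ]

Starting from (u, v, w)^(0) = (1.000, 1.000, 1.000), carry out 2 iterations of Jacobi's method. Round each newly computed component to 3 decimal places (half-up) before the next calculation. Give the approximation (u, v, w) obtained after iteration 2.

Iteration 1:
  u = (-6 - (-1)·1.000 - (1)·1.000) / (5) = -1.200
  v = (7 - (-1)·1.000 - (3)·1.000) / (5) = 1.000
  w = (0 - (-2)·1.000 - (4)·1.000) / (9) = -0.222
Iteration 2:
  u = (-6 - (-1)·1.000 - (1)·-0.222) / (5) = -0.956
  v = (7 - (-1)·-1.200 - (3)·-0.222) / (5) = 1.293
  w = (0 - (-2)·-1.200 - (4)·1.000) / (9) = -0.711

(-0.956, 1.293, -0.711)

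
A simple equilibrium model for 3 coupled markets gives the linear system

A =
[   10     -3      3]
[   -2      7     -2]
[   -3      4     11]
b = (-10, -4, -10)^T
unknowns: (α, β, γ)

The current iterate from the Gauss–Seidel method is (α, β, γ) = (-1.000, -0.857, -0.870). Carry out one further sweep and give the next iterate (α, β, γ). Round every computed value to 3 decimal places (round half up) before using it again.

(-0.996, -1.105, -0.779)

One sweep:
  α = (-10 - (-3)·-0.857 - (3)·-0.870) / (10) = -0.996
  β = (-4 - (-2)·-0.996 - (-2)·-0.870) / (7) = -1.105
  γ = (-10 - (-3)·-0.996 - (4)·-1.105) / (11) = -0.779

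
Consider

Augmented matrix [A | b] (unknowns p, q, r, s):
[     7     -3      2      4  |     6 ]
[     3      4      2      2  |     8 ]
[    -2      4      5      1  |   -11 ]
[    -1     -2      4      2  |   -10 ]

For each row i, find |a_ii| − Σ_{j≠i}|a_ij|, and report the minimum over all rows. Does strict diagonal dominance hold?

-5

row 1: |7| − (3+2+4) = -2
row 2: |4| − (3+2+2) = -3
row 3: |5| − (2+4+1) = -2
row 4: |2| − (1+2+4) = -5
minimum over rows = -5 → not strictly diagonally dominant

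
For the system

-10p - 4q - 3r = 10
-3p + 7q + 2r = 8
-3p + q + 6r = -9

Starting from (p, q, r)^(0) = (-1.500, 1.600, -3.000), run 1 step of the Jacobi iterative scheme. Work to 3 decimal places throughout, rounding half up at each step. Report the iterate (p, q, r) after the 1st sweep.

Iteration 1:
  p = (10 - (-4)·1.600 - (-3)·-3.000) / (-10) = -0.740
  q = (8 - (-3)·-1.500 - (2)·-3.000) / (7) = 1.357
  r = (-9 - (-3)·-1.500 - (1)·1.600) / (6) = -2.517

(-0.740, 1.357, -2.517)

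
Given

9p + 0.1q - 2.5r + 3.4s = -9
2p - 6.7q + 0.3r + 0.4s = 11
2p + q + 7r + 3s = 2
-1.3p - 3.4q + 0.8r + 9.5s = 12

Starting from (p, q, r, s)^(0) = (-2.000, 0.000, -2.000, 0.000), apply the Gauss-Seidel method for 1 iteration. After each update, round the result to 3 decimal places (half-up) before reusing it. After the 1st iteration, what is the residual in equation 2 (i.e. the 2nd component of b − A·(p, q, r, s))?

-0.985

Iteration 1:
  p = (-9 - (0.1)·0.000 - (-2.5)·-2.000 - (3.4)·0.000) / (9) = -1.556
  q = (11 - (2)·-1.556 - (0.3)·-2.000 - (0.4)·0.000) / (-6.7) = -2.196
  r = (2 - (2)·-1.556 - (1)·-2.196 - (3)·0.000) / (7) = 1.044
  s = (12 - (-1.3)·-1.556 - (-3.4)·-2.196 - (0.8)·1.044) / (9.5) = 0.176
Residual b − A·x = (7.235, -0.985, -0.528, 0.004)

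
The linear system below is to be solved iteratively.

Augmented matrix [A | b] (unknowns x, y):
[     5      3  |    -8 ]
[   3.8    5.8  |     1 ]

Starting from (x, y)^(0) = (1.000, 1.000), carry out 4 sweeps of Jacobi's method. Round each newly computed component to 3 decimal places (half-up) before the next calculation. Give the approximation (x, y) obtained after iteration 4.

(-2.219, 1.855)

Iteration 1:
  x = (-8 - (3)·1.000) / (5) = -2.200
  y = (1 - (3.8)·1.000) / (5.8) = -0.483
Iteration 2:
  x = (-8 - (3)·-0.483) / (5) = -1.310
  y = (1 - (3.8)·-2.200) / (5.8) = 1.614
Iteration 3:
  x = (-8 - (3)·1.614) / (5) = -2.568
  y = (1 - (3.8)·-1.310) / (5.8) = 1.031
Iteration 4:
  x = (-8 - (3)·1.031) / (5) = -2.219
  y = (1 - (3.8)·-2.568) / (5.8) = 1.855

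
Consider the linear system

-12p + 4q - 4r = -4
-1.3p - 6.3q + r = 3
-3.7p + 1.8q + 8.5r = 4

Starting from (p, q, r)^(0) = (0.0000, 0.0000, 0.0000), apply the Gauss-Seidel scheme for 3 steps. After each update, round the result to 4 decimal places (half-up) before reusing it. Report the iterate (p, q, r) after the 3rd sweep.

(0.0520, -0.4071, 0.5794)

Iteration 1:
  p = (-4 - (4)·0.0000 - (-4)·0.0000) / (-12) = 0.3333
  q = (3 - (-1.3)·0.3333 - (1)·0.0000) / (-6.3) = -0.5450
  r = (4 - (-3.7)·0.3333 - (1.8)·-0.5450) / (8.5) = 0.7311
Iteration 2:
  p = (-4 - (4)·-0.5450 - (-4)·0.7311) / (-12) = -0.0920
  q = (3 - (-1.3)·-0.0920 - (1)·0.7311) / (-6.3) = -0.3412
  r = (4 - (-3.7)·-0.0920 - (1.8)·-0.3412) / (8.5) = 0.5028
Iteration 3:
  p = (-4 - (4)·-0.3412 - (-4)·0.5028) / (-12) = 0.0520
  q = (3 - (-1.3)·0.0520 - (1)·0.5028) / (-6.3) = -0.4071
  r = (4 - (-3.7)·0.0520 - (1.8)·-0.4071) / (8.5) = 0.5794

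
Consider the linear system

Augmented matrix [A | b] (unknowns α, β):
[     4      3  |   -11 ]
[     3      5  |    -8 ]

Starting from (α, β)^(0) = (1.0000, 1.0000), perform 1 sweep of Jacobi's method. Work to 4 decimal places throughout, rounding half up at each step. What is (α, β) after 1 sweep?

(-3.5000, -2.2000)

Iteration 1:
  α = (-11 - (3)·1.0000) / (4) = -3.5000
  β = (-8 - (3)·1.0000) / (5) = -2.2000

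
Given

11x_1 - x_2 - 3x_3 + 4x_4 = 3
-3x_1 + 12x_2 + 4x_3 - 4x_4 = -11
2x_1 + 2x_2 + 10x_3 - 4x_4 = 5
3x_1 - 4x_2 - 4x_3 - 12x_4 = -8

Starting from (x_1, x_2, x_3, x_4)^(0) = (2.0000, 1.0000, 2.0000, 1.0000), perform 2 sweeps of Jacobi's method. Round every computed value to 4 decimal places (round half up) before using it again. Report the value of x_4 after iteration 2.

0.9530

Iteration 1:
  x_1 = (3 - (-1)·1.0000 - (-3)·2.0000 - (4)·1.0000) / (11) = 0.5455
  x_2 = (-11 - (-3)·2.0000 - (4)·2.0000 - (-4)·1.0000) / (12) = -0.7500
  x_3 = (5 - (2)·2.0000 - (2)·1.0000 - (-4)·1.0000) / (10) = 0.3000
  x_4 = (-8 - (3)·2.0000 - (-4)·1.0000 - (-4)·2.0000) / (-12) = 0.1667
Iteration 2:
  x_1 = (3 - (-1)·-0.7500 - (-3)·0.3000 - (4)·0.1667) / (11) = 0.2257
  x_2 = (-11 - (-3)·0.5455 - (4)·0.3000 - (-4)·0.1667) / (12) = -0.8247
  x_3 = (5 - (2)·0.5455 - (2)·-0.7500 - (-4)·0.1667) / (10) = 0.6076
  x_4 = (-8 - (3)·0.5455 - (-4)·-0.7500 - (-4)·0.3000) / (-12) = 0.9530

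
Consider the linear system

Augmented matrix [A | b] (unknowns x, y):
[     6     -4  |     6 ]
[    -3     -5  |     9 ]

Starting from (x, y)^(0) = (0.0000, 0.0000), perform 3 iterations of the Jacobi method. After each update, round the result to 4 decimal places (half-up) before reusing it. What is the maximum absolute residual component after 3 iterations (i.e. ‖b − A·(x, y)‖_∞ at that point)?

2.8800

Iteration 1:
  x = (6 - (-4)·0.0000) / (6) = 1.0000
  y = (9 - (-3)·0.0000) / (-5) = -1.8000
Iteration 2:
  x = (6 - (-4)·-1.8000) / (6) = -0.2000
  y = (9 - (-3)·1.0000) / (-5) = -2.4000
Iteration 3:
  x = (6 - (-4)·-2.4000) / (6) = -0.6000
  y = (9 - (-3)·-0.2000) / (-5) = -1.6800
Residual b − A·x = (2.8800, -1.2000); ∞-norm = 2.8800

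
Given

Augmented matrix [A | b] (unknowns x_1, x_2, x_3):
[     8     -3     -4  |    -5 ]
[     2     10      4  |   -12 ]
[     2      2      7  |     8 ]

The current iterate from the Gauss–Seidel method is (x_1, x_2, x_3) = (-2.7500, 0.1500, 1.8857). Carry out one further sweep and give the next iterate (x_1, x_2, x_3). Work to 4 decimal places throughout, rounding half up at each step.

One sweep:
  x_1 = (-5 - (-3)·0.1500 - (-4)·1.8857) / (8) = 0.3741
  x_2 = (-12 - (2)·0.3741 - (4)·1.8857) / (10) = -2.0291
  x_3 = (8 - (2)·0.3741 - (2)·-2.0291) / (7) = 1.6157

(0.3741, -2.0291, 1.6157)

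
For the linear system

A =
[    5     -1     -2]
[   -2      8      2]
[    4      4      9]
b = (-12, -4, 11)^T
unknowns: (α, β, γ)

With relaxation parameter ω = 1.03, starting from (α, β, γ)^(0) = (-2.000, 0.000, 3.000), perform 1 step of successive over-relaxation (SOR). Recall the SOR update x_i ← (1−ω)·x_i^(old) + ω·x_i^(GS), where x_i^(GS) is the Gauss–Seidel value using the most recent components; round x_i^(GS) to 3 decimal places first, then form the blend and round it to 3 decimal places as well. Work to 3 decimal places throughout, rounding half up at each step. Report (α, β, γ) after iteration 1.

Iteration 1:
  α: GS value = (-12 - (-1)·0.000 - (-2)·3.000) / (5) = -1.200;  α ← (1−ω)·-2.000 + ω·-1.200 = -1.176
  β: GS value = (-4 - (-2)·-1.176 - (2)·3.000) / (8) = -1.544;  β ← (1−ω)·0.000 + ω·-1.544 = -1.590
  γ: GS value = (11 - (4)·-1.176 - (4)·-1.590) / (9) = 2.452;  γ ← (1−ω)·3.000 + ω·2.452 = 2.436

(-1.176, -1.590, 2.436)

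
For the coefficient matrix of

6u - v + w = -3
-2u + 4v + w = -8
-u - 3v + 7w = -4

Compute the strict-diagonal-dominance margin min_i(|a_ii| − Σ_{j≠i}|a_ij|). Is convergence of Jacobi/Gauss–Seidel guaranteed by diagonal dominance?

row 1: |6| − (1+1) = 4
row 2: |4| − (2+1) = 1
row 3: |7| − (1+3) = 3
minimum over rows = 1 → strictly diagonally dominant (convergence guaranteed)

1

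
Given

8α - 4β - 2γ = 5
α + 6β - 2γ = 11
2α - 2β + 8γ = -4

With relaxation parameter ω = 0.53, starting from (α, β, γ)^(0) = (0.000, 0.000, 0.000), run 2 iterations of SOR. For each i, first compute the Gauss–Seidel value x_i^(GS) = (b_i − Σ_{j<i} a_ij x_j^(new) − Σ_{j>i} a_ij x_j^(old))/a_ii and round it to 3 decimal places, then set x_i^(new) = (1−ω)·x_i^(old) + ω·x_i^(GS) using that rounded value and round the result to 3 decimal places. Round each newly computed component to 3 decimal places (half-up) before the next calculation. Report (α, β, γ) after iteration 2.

(0.712, 1.319, -0.271)

Iteration 1:
  α: GS value = (5 - (-4)·0.000 - (-2)·0.000) / (8) = 0.625;  α ← (1−ω)·0.000 + ω·0.625 = 0.331
  β: GS value = (11 - (1)·0.331 - (-2)·0.000) / (6) = 1.778;  β ← (1−ω)·0.000 + ω·1.778 = 0.942
  γ: GS value = (-4 - (2)·0.331 - (-2)·0.942) / (8) = -0.347;  γ ← (1−ω)·0.000 + ω·-0.347 = -0.184
Iteration 2:
  α: GS value = (5 - (-4)·0.942 - (-2)·-0.184) / (8) = 1.050;  α ← (1−ω)·0.331 + ω·1.050 = 0.712
  β: GS value = (11 - (1)·0.712 - (-2)·-0.184) / (6) = 1.653;  β ← (1−ω)·0.942 + ω·1.653 = 1.319
  γ: GS value = (-4 - (2)·0.712 - (-2)·1.319) / (8) = -0.348;  γ ← (1−ω)·-0.184 + ω·-0.348 = -0.271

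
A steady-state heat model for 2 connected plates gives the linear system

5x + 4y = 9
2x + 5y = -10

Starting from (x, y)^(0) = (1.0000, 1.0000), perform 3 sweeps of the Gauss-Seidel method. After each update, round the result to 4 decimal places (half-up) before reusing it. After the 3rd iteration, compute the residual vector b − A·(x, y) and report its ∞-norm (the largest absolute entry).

Iteration 1:
  x = (9 - (4)·1.0000) / (5) = 1.0000
  y = (-10 - (2)·1.0000) / (5) = -2.4000
Iteration 2:
  x = (9 - (4)·-2.4000) / (5) = 3.7200
  y = (-10 - (2)·3.7200) / (5) = -3.4880
Iteration 3:
  x = (9 - (4)·-3.4880) / (5) = 4.5904
  y = (-10 - (2)·4.5904) / (5) = -3.8362
Residual b − A·x = (1.3928, 0.0002); ∞-norm = 1.3928

1.3928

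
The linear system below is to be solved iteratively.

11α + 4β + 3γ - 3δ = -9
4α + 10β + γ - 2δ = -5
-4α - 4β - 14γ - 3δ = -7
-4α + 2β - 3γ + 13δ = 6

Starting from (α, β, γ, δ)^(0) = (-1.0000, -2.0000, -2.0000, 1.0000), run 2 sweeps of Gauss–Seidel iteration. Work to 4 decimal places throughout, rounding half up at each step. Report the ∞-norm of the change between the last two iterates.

Iteration 1:
  α = (-9 - (4)·-2.0000 - (3)·-2.0000 - (-3)·1.0000) / (11) = 0.7273
  β = (-5 - (4)·0.7273 - (1)·-2.0000 - (-2)·1.0000) / (10) = -0.3909
  γ = (-7 - (-4)·0.7273 - (-4)·-0.3909 - (-3)·1.0000) / (-14) = 0.1896
  δ = (6 - (-4)·0.7273 - (2)·-0.3909 - (-3)·0.1896) / (13) = 0.7892
Iteration 2:
  α = (-9 - (4)·-0.3909 - (3)·0.1896 - (-3)·0.7892) / (11) = -0.5125
  β = (-5 - (4)·-0.5125 - (1)·0.1896 - (-2)·0.7892) / (10) = -0.1561
  γ = (-7 - (-4)·-0.5125 - (-4)·-0.1561 - (-3)·0.7892) / (-14) = 0.5219
  δ = (6 - (-4)·-0.5125 - (2)·-0.1561 - (-3)·0.5219) / (13) = 0.4483
Change: (-1.2398, 0.2348, 0.3323, -0.3409) → max |·| = 1.2398

1.2398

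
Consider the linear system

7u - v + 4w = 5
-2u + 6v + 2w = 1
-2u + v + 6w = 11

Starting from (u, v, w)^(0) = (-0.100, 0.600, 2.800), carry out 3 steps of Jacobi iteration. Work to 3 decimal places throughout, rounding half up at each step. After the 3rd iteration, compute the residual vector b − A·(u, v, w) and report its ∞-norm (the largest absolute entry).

0.344

Iteration 1:
  u = (5 - (-1)·0.600 - (4)·2.800) / (7) = -0.800
  v = (1 - (-2)·-0.100 - (2)·2.800) / (6) = -0.800
  w = (11 - (-2)·-0.100 - (1)·0.600) / (6) = 1.700
Iteration 2:
  u = (5 - (-1)·-0.800 - (4)·1.700) / (7) = -0.371
  v = (1 - (-2)·-0.800 - (2)·1.700) / (6) = -0.667
  w = (11 - (-2)·-0.800 - (1)·-0.800) / (6) = 1.700
Iteration 3:
  u = (5 - (-1)·-0.667 - (4)·1.700) / (7) = -0.352
  v = (1 - (-2)·-0.371 - (2)·1.700) / (6) = -0.524
  w = (11 - (-2)·-0.371 - (1)·-0.667) / (6) = 1.821
Residual b − A·x = (-0.344, -0.202, -0.106); ∞-norm = 0.344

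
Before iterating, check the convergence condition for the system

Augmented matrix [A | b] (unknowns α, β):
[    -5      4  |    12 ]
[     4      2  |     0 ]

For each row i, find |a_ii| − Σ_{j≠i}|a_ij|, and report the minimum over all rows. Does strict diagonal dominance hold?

-2

row 1: |-5| − (4) = 1
row 2: |2| − (4) = -2
minimum over rows = -2 → not strictly diagonally dominant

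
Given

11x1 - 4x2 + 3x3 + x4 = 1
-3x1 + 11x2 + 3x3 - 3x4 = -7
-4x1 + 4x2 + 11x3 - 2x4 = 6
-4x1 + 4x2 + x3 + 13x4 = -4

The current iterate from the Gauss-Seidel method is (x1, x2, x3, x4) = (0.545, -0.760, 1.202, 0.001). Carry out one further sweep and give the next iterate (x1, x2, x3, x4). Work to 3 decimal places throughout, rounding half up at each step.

One sweep:
  x1 = (1 - (-4)·-0.760 - (3)·1.202 - (1)·0.001) / (11) = -0.513
  x2 = (-7 - (-3)·-0.513 - (3)·1.202 - (-3)·0.001) / (11) = -1.104
  x3 = (6 - (-4)·-0.513 - (4)·-1.104 - (-2)·0.001) / (11) = 0.761
  x4 = (-4 - (-4)·-0.513 - (4)·-1.104 - (1)·0.761) / (13) = -0.184

(-0.513, -1.104, 0.761, -0.184)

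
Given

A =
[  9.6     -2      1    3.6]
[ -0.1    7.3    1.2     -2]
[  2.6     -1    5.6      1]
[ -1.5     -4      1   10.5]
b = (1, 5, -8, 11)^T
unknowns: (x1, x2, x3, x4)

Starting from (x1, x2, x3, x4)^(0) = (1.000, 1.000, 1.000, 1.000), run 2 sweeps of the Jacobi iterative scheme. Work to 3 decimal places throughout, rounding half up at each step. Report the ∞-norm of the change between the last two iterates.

0.590

Iteration 1:
  x1 = (1 - (-2)·1.000 - (1)·1.000 - (3.6)·1.000) / (9.6) = -0.167
  x2 = (5 - (-0.1)·1.000 - (1.2)·1.000 - (-2)·1.000) / (7.3) = 0.808
  x3 = (-8 - (2.6)·1.000 - (-1)·1.000 - (1)·1.000) / (5.6) = -1.893
  x4 = (11 - (-1.5)·1.000 - (-4)·1.000 - (1)·1.000) / (10.5) = 1.476
Iteration 2:
  x1 = (1 - (-2)·0.808 - (1)·-1.893 - (3.6)·1.476) / (9.6) = -0.084
  x2 = (5 - (-0.1)·-0.167 - (1.2)·-1.893 - (-2)·1.476) / (7.3) = 1.398
  x3 = (-8 - (2.6)·-0.167 - (-1)·0.808 - (1)·1.476) / (5.6) = -1.470
  x4 = (11 - (-1.5)·-0.167 - (-4)·0.808 - (1)·-1.893) / (10.5) = 1.512
Change: (0.083, 0.590, 0.423, 0.036) → max |·| = 0.590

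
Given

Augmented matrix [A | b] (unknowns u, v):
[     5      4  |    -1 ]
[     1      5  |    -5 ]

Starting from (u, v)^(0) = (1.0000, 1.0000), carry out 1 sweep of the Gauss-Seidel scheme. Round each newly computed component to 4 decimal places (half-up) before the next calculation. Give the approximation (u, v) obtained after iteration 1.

(-1.0000, -0.8000)

Iteration 1:
  u = (-1 - (4)·1.0000) / (5) = -1.0000
  v = (-5 - (1)·-1.0000) / (5) = -0.8000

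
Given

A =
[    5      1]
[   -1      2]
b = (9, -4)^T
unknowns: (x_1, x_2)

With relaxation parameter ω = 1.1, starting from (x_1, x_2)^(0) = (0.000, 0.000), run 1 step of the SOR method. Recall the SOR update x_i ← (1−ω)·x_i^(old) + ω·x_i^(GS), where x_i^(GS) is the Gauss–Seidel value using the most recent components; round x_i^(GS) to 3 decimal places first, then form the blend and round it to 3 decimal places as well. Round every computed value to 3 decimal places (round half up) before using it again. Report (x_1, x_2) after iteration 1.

(1.980, -1.111)

Iteration 1:
  x_1: GS value = (9 - (1)·0.000) / (5) = 1.800;  x_1 ← (1−ω)·0.000 + ω·1.800 = 1.980
  x_2: GS value = (-4 - (-1)·1.980) / (2) = -1.010;  x_2 ← (1−ω)·0.000 + ω·-1.010 = -1.111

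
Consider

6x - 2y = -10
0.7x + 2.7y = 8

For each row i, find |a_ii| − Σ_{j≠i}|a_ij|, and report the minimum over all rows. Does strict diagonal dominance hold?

2

row 1: |6| − (2) = 4
row 2: |2.7| − (0.7) = 2
minimum over rows = 2 → strictly diagonally dominant (convergence guaranteed)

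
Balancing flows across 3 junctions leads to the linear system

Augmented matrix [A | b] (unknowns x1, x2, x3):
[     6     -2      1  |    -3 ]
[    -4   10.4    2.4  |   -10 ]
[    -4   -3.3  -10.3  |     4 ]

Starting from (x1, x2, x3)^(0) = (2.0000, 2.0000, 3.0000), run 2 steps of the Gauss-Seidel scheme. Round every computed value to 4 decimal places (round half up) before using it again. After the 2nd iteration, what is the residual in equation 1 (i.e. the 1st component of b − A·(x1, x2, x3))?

Iteration 1:
  x1 = (-3 - (-2)·2.0000 - (1)·3.0000) / (6) = -0.3333
  x2 = (-10 - (-4)·-0.3333 - (2.4)·3.0000) / (10.4) = -1.7820
  x3 = (4 - (-4)·-0.3333 - (-3.3)·-1.7820) / (-10.3) = 0.3120
Iteration 2:
  x1 = (-3 - (-2)·-1.7820 - (1)·0.3120) / (6) = -1.1460
  x2 = (-10 - (-4)·-1.1460 - (2.4)·0.3120) / (10.4) = -1.4743
  x3 = (4 - (-4)·-1.1460 - (-3.3)·-1.4743) / (-10.3) = 0.5290
Residual b − A·x = (0.3984, -0.5209, -0.0005)

0.3984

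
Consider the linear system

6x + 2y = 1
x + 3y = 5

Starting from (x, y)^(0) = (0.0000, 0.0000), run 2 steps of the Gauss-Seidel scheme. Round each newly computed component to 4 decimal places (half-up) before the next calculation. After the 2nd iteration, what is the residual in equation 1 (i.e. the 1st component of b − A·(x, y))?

Iteration 1:
  x = (1 - (2)·0.0000) / (6) = 0.1667
  y = (5 - (1)·0.1667) / (3) = 1.6111
Iteration 2:
  x = (1 - (2)·1.6111) / (6) = -0.3704
  y = (5 - (1)·-0.3704) / (3) = 1.7901
Residual b − A·x = (-0.3578, 0.0001)

-0.3578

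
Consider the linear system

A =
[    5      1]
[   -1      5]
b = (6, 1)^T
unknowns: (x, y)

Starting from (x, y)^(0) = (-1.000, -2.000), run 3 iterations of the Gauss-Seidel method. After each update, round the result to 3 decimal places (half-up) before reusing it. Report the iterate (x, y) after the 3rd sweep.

Iteration 1:
  x = (6 - (1)·-2.000) / (5) = 1.600
  y = (1 - (-1)·1.600) / (5) = 0.520
Iteration 2:
  x = (6 - (1)·0.520) / (5) = 1.096
  y = (1 - (-1)·1.096) / (5) = 0.419
Iteration 3:
  x = (6 - (1)·0.419) / (5) = 1.116
  y = (1 - (-1)·1.116) / (5) = 0.423

(1.116, 0.423)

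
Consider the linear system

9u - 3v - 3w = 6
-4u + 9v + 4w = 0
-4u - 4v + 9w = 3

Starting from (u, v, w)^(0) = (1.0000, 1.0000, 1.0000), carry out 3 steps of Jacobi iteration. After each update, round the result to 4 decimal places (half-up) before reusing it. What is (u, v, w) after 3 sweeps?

Iteration 1:
  u = (6 - (-3)·1.0000 - (-3)·1.0000) / (9) = 1.3333
  v = (0 - (-4)·1.0000 - (4)·1.0000) / (9) = 0.0000
  w = (3 - (-4)·1.0000 - (-4)·1.0000) / (9) = 1.2222
Iteration 2:
  u = (6 - (-3)·0.0000 - (-3)·1.2222) / (9) = 1.0741
  v = (0 - (-4)·1.3333 - (4)·1.2222) / (9) = 0.0494
  w = (3 - (-4)·1.3333 - (-4)·0.0000) / (9) = 0.9259
Iteration 3:
  u = (6 - (-3)·0.0494 - (-3)·0.9259) / (9) = 0.9918
  v = (0 - (-4)·1.0741 - (4)·0.9259) / (9) = 0.0659
  w = (3 - (-4)·1.0741 - (-4)·0.0494) / (9) = 0.8327

(0.9918, 0.0659, 0.8327)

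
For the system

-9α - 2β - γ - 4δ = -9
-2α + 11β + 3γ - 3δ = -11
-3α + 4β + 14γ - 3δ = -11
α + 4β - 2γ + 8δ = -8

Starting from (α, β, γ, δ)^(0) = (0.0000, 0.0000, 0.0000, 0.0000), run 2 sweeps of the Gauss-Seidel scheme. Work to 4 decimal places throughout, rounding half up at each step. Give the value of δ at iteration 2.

-0.8719

Iteration 1:
  α = (-9 - (-2)·0.0000 - (-1)·0.0000 - (-4)·0.0000) / (-9) = 1.0000
  β = (-11 - (-2)·1.0000 - (3)·0.0000 - (-3)·0.0000) / (11) = -0.8182
  γ = (-11 - (-3)·1.0000 - (4)·-0.8182 - (-3)·0.0000) / (14) = -0.3377
  δ = (-8 - (1)·1.0000 - (4)·-0.8182 - (-2)·-0.3377) / (8) = -0.8003
Iteration 2:
  α = (-9 - (-2)·-0.8182 - (-1)·-0.3377 - (-4)·-0.8003) / (-9) = 1.5750
  β = (-11 - (-2)·1.5750 - (3)·-0.3377 - (-3)·-0.8003) / (11) = -0.8398
  γ = (-11 - (-3)·1.5750 - (4)·-0.8398 - (-3)·-0.8003) / (14) = -0.3798
  δ = (-8 - (1)·1.5750 - (4)·-0.8398 - (-2)·-0.3798) / (8) = -0.8719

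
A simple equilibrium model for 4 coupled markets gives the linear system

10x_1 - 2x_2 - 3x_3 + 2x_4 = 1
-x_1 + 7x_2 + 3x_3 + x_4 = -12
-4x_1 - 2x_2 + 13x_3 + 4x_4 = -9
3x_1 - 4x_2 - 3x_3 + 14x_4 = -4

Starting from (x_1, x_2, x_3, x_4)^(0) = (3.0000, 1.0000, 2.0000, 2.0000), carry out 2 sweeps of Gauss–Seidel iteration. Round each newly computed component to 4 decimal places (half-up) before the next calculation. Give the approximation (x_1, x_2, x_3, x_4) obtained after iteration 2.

(-0.6263, -0.9073, -0.5545, -0.5296)

Iteration 1:
  x_1 = (1 - (-2)·1.0000 - (-3)·2.0000 - (2)·2.0000) / (10) = 0.5000
  x_2 = (-12 - (-1)·0.5000 - (3)·2.0000 - (1)·2.0000) / (7) = -2.7857
  x_3 = (-9 - (-4)·0.5000 - (-2)·-2.7857 - (4)·2.0000) / (13) = -1.5824
  x_4 = (-4 - (3)·0.5000 - (-4)·-2.7857 - (-3)·-1.5824) / (14) = -1.5279
Iteration 2:
  x_1 = (1 - (-2)·-2.7857 - (-3)·-1.5824 - (2)·-1.5279) / (10) = -0.6263
  x_2 = (-12 - (-1)·-0.6263 - (3)·-1.5824 - (1)·-1.5279) / (7) = -0.9073
  x_3 = (-9 - (-4)·-0.6263 - (-2)·-0.9073 - (4)·-1.5279) / (13) = -0.5545
  x_4 = (-4 - (3)·-0.6263 - (-4)·-0.9073 - (-3)·-0.5545) / (14) = -0.5296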